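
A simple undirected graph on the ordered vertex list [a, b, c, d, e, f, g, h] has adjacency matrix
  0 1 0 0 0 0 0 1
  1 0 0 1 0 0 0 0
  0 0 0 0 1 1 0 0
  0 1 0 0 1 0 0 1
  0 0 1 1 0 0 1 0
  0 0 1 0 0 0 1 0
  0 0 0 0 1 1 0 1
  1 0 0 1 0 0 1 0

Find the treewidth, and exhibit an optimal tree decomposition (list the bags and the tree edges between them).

Treewidth 2.
Bags: B1 = {a, b, h}  B2 = {b, d, h}  B3 = {d, g, h}  B4 = {d, e, g}  B5 = {e, f, g}  B6 = {c, e, f}
Tree: B1–B2, B2–B3, B3–B4, B4–B5, B5–B6

The largest bag has 3 vertices, giving width 2; this decomposition certifies tw(G) ≤ 2. The edges a–b–d–h–a form a cycle, so G is not a tree and its treewidth is at least 2. Therefore the treewidth is 2.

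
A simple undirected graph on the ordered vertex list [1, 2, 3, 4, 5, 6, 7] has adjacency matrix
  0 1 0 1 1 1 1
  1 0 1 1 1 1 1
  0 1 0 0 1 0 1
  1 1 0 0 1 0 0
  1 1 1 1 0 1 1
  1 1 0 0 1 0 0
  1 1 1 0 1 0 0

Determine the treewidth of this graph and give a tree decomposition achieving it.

The largest bag has 4 vertices, giving width 3; this decomposition certifies tw(G) ≤ 3. Conversely, {1, 2, 4, 5} is a clique of size 4, and the vertices of any clique must share a bag in every tree decomposition; so some bag has ≥ 4 vertices and tw(G) ≥ 3. Combining the bounds, tw(G) = 3.

Treewidth 3.
One such decomposition:
Bags: B1 = {2, 3, 5, 7}  B2 = {1, 2, 5, 7}  B3 = {1, 2, 5, 6}  B4 = {1, 2, 4, 5}
Tree: B1–B2, B2–B3, B3–B4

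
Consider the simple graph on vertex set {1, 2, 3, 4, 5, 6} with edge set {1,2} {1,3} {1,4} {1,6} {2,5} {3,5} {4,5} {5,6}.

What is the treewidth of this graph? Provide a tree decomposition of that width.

Treewidth 2.
One optimal decomposition is:
Bags: B1 = {1, 3, 5}  B2 = {1, 2, 5}  B3 = {1, 5, 6}  B4 = {1, 4, 5}
Tree: B1–B2, B2–B3, B3–B4

The largest bag has 3 vertices, giving width 2; this decomposition certifies tw(G) ≤ 2. Since 5–3–1–2–5 is a cycle in G, G is not acyclic. Forests are exactly the graphs of treewidth ≤ 1, so tw(G) ≥ 2. Hence tw(G) = 2 exactly.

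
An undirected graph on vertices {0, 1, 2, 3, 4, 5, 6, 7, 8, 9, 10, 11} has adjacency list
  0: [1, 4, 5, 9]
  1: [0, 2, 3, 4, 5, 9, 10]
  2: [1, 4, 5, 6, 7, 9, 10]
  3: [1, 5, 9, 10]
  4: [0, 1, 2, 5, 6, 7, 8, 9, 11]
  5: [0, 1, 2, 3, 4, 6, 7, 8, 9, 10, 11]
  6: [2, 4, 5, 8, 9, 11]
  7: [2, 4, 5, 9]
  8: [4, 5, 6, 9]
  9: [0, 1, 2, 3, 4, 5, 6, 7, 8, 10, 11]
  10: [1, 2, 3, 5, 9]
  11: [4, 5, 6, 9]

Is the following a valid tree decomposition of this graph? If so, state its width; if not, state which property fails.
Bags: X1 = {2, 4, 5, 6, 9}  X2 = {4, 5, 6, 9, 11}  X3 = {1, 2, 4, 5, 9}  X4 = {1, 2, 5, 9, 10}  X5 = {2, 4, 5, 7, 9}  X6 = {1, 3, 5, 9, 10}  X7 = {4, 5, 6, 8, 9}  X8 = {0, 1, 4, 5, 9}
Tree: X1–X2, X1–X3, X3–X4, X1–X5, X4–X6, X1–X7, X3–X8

Yes; width 4.

Checking the three conditions: (i) the bags cover all of {0, 1, 2, 3, 4, 5, 6, 7, 8, 9, 10, 11}; (ii) for each edge, some bag contains both endpoints; (iii) the bags containing any fixed vertex form a subtree. All hold, so the decomposition is valid with width 5 − 1 = 4.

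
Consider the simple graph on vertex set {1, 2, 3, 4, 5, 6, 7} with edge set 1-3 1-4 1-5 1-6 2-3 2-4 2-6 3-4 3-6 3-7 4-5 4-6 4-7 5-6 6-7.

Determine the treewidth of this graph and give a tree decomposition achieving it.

The largest bag has 4 vertices, giving width 3; this decomposition certifies tw(G) ≤ 3. For the lower bound, the 4 vertices {1, 3, 4, 6} are pairwise adjacent, and any tree decomposition puts a clique entirely inside one bag — forcing width ≥ 3. Therefore the treewidth is 3.

Treewidth 3.
One such decomposition:
Bags: B1 = {1, 3, 4, 6}  B2 = {1, 4, 5, 6}  B3 = {2, 3, 4, 6}  B4 = {3, 4, 6, 7}
Tree: B1–B2, B1–B3, B1–B4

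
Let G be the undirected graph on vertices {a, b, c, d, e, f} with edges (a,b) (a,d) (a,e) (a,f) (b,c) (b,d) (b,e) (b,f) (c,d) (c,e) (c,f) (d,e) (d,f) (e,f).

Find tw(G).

4

A width-4 tree decomposition is:
Bags: B1 = {b, c, d, e, f}  B2 = {a, b, d, e, f}
Tree: B1–B2
The largest bag has 5 vertices, giving width 4; this decomposition certifies tw(G) ≤ 4. On the other hand G contains the 5-clique {b, c, d, e, f}. A clique must lie in a single bag of any decomposition, so no decomposition can have width below 4. Therefore the treewidth is 4.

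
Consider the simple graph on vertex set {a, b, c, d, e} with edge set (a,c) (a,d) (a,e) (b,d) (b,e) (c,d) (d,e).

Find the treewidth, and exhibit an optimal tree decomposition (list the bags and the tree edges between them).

Treewidth 2.
One optimal decomposition is:
Bags: B1 = {a, d, e}  B2 = {b, d, e}  B3 = {a, c, d}
Tree: B1–B2, B1–B3

Every bag has size at most 3, so the width is 3 − 1 = 2 and tw(G) ≤ 2. Conversely, {a, d, e} is a clique of size 3, and the vertices of any clique must share a bag in every tree decomposition; so some bag has ≥ 3 vertices and tw(G) ≥ 2. The upper and lower bounds meet at 2, so that is the treewidth.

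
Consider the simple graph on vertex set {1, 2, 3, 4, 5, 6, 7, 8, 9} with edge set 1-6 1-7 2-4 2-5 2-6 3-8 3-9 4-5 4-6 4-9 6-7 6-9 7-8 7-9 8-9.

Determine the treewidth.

A width-2 tree decomposition is:
Bags: B1 = {7, 8, 9}  B2 = {3, 8, 9}  B3 = {6, 7, 9}  B4 = {4, 6, 9}  B5 = {2, 4, 6}  B6 = {1, 6, 7}  B7 = {2, 4, 5}
Tree: B1–B2, B1–B3, B3–B4, B4–B5, B3–B6, B5–B7
Every bag has size at most 3, so the width is 3 − 1 = 2 and tw(G) ≤ 2. Conversely, {3, 8, 9} is a clique of size 3, and the vertices of any clique must share a bag in every tree decomposition; so some bag has ≥ 3 vertices and tw(G) ≥ 2. Therefore the treewidth is 2.

2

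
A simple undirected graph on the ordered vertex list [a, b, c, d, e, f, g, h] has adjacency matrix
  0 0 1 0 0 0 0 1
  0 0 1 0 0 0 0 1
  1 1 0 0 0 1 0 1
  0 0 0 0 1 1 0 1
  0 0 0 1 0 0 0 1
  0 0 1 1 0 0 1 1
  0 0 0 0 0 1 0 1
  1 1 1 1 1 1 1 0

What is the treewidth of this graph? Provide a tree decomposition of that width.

Each bag holds 3 vertices, so the decomposition has width 2, which upper-bounds the treewidth. On the other hand G contains the 3-clique {a, c, h}. A clique must lie in a single bag of any decomposition, so no decomposition can have width below 2. Therefore the treewidth is 2.

Treewidth 2.
One optimal decomposition is:
Bags: B1 = {d, f, h}  B2 = {c, f, h}  B3 = {b, c, h}  B4 = {d, e, h}  B5 = {f, g, h}  B6 = {a, c, h}
Tree: B1–B2, B2–B3, B1–B4, B2–B5, B2–B6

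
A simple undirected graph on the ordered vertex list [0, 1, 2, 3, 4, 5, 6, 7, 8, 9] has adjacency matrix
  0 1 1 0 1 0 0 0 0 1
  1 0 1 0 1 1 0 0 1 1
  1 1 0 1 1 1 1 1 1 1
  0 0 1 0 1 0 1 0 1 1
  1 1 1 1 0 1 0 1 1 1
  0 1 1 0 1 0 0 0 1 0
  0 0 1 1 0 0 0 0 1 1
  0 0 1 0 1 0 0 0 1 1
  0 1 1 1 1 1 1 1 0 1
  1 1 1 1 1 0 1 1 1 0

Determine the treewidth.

4

A width-4 tree decomposition is:
Bags: B1 = {2, 3, 4, 8, 9}  B2 = {2, 3, 6, 8, 9}  B3 = {1, 2, 4, 8, 9}  B4 = {1, 2, 4, 5, 8}  B5 = {0, 1, 2, 4, 9}  B6 = {2, 4, 7, 8, 9}
Tree: B1–B2, B1–B3, B3–B4, B3–B5, B3–B6
Every bag has size at most 5, so the width is 5 − 1 = 4 and tw(G) ≤ 4. For the lower bound, the 5 vertices {0, 1, 2, 4, 9} are pairwise adjacent, and any tree decomposition puts a clique entirely inside one bag — forcing width ≥ 4. Hence tw(G) = 4 exactly.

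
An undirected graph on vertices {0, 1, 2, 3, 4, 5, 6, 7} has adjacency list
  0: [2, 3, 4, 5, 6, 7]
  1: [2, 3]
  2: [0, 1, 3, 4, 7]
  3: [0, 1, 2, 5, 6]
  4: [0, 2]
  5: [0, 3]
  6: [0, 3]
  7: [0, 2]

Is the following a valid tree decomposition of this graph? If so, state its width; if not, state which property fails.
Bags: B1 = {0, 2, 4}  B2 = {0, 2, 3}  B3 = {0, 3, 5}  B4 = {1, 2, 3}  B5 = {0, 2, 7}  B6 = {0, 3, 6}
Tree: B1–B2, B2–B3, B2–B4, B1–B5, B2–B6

Yes; width 2.

Every vertex of G appears in some bag (union = {0, 1, 2, 3, 4, 5, 6, 7}); every edge is covered by a bag; and for each vertex v the set of bags containing v is connected in the bag tree. The decomposition is therefore valid. The largest bag has 3 vertices, so the width is 2.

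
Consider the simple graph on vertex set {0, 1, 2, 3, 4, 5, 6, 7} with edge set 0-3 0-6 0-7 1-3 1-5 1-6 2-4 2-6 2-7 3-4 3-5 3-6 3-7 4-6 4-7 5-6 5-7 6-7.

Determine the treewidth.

A width-3 tree decomposition is:
Bags: B1 = {3, 4, 6, 7}  B2 = {3, 5, 6, 7}  B3 = {0, 3, 6, 7}  B4 = {1, 3, 5, 6}  B5 = {2, 4, 6, 7}
Tree: B1–B2, B2–B3, B2–B4, B1–B5
The largest bag has 4 vertices, giving width 3; this decomposition certifies tw(G) ≤ 3. For the lower bound, the 4 vertices {2, 4, 6, 7} are pairwise adjacent, and any tree decomposition puts a clique entirely inside one bag — forcing width ≥ 3. Combining the bounds, tw(G) = 3.

3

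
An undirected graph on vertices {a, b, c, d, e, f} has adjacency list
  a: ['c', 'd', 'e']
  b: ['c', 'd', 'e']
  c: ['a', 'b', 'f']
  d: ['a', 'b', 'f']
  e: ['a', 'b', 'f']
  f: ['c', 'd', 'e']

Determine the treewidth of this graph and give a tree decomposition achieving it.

The largest bag has 4 vertices, giving width 3; this decomposition certifies tw(G) ≤ 3. For the lower bound: the 4 vertex sets {b,c}, {e,f}, {a}, {d} are disjoint, each induces a connected subgraph, and every pair is joined by at least one edge of G. Contracting each set to a single vertex therefore yields K_{4} as a minor, and since treewidth is minor-monotone, tw(G) ≥ tw(K_{4}) = 3. Therefore the treewidth is 3.

Treewidth 3.
Bags: B1 = {a, b, c, f}  B2 = {a, b, e, f}  B3 = {a, b, d, f}
Tree: B1–B2, B2–B3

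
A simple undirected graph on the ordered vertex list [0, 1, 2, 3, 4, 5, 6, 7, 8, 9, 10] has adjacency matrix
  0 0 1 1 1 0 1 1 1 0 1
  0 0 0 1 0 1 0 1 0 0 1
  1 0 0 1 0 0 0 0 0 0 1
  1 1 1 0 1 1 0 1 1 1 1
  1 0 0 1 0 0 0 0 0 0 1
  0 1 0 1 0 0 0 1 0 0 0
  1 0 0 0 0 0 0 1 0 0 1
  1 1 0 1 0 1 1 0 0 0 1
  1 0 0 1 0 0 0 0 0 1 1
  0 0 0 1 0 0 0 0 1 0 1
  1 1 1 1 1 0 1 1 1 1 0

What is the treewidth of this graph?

A width-3 tree decomposition is:
Bags: B1 = {0, 2, 3, 10}  B2 = {0, 3, 7, 10}  B3 = {1, 3, 7, 10}  B4 = {0, 3, 4, 10}  B5 = {1, 3, 5, 7}  B6 = {0, 6, 7, 10}  B7 = {0, 3, 8, 10}  B8 = {3, 8, 9, 10}
Tree: B1–B2, B2–B3, B2–B4, B3–B5, B2–B6, B1–B7, B7–B8
The largest bag has 4 vertices, giving width 3; this decomposition certifies tw(G) ≤ 3. On the other hand G contains the 4-clique {0, 3, 8, 10}. A clique must lie in a single bag of any decomposition, so no decomposition can have width below 3. Hence tw(G) = 3 exactly.

3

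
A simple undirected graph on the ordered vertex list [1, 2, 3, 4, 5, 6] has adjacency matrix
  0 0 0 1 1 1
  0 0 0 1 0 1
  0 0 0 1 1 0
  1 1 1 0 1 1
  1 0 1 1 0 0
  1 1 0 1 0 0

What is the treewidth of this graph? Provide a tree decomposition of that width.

Each bag holds 3 vertices, so the decomposition has width 2, which upper-bounds the treewidth. On the other hand G contains the 3-clique {1, 4, 5}. A clique must lie in a single bag of any decomposition, so no decomposition can have width below 2. The upper and lower bounds meet at 2, so that is the treewidth.

Treewidth 2.
One such decomposition:
Bags: B1 = {1, 4, 6}  B2 = {1, 4, 5}  B3 = {2, 4, 6}  B4 = {3, 4, 5}
Tree: B1–B2, B1–B3, B2–B4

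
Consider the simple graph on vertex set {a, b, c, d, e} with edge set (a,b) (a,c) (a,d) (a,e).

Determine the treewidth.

1

A width-1 tree decomposition is:
Bags: B1 = {a, b}  B2 = {a, e}  B3 = {a, d}  B4 = {a, c}
Tree: B1–B2, B2–B3, B2–B4
Every bag has size at most 2, so the width is 2 − 1 = 1 and tw(G) ≤ 1. Since G has at least one edge (e.g. b–a), it is not an edgeless graph, so tw(G) ≥ 1. Therefore the treewidth is 1.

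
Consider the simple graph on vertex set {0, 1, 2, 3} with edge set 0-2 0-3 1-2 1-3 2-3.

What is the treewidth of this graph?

A width-2 tree decomposition is:
Bags: B1 = {1, 2, 3}  B2 = {0, 2, 3}
Tree: B1–B2
The largest bag has 3 vertices, giving width 2; this decomposition certifies tw(G) ≤ 2. Conversely, {0, 2, 3} is a clique of size 3, and the vertices of any clique must share a bag in every tree decomposition; so some bag has ≥ 3 vertices and tw(G) ≥ 2. Hence tw(G) = 2 exactly.

2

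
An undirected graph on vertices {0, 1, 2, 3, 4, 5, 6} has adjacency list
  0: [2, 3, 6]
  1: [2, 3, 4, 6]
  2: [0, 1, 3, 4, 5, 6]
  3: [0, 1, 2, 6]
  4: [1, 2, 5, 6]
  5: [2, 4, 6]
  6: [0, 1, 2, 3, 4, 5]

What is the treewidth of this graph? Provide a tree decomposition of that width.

Each bag holds 4 vertices, so the decomposition has width 3, which upper-bounds the treewidth. Conversely, {0, 2, 3, 6} is a clique of size 4, and the vertices of any clique must share a bag in every tree decomposition; so some bag has ≥ 4 vertices and tw(G) ≥ 3. Combining the bounds, tw(G) = 3.

Treewidth 3.
One optimal decomposition is:
Bags: B1 = {1, 2, 4, 6}  B2 = {2, 4, 5, 6}  B3 = {1, 2, 3, 6}  B4 = {0, 2, 3, 6}
Tree: B1–B2, B1–B3, B3–B4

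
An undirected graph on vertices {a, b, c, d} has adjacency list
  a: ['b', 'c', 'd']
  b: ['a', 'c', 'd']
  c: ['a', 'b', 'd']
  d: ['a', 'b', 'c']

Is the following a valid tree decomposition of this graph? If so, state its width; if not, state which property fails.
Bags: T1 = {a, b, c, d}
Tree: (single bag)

Vertex coverage: the bags together contain {a, b, c, d}, the full vertex set. Edge coverage: each edge of G has both endpoints in at least one bag. Running intersection: for every vertex, the bags containing it form a connected subtree. All three properties hold, so this is a valid tree decomposition of width max|bag| − 1 = 3, and hence tw(G) ≤ 3.

Yes; width 3.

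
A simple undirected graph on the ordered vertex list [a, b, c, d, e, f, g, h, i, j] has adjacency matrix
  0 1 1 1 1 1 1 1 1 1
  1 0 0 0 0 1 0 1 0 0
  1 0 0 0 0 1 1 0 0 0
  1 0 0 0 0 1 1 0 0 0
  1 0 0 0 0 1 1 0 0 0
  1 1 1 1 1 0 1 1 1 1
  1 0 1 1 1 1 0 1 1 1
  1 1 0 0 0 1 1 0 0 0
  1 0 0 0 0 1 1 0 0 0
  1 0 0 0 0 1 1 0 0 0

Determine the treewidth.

A width-3 tree decomposition is:
Bags: B1 = {a, e, f, g}  B2 = {a, f, g, h}  B3 = {a, f, g, i}  B4 = {a, d, f, g}  B5 = {a, b, f, h}  B6 = {a, c, f, g}  B7 = {a, f, g, j}
Tree: B1–B2, B2–B3, B3–B4, B2–B5, B3–B6, B4–B7
Each bag holds 4 vertices, so the decomposition has width 3, which upper-bounds the treewidth. On the other hand G contains the 4-clique {a, d, f, g}. A clique must lie in a single bag of any decomposition, so no decomposition can have width below 3. Hence tw(G) = 3 exactly.

3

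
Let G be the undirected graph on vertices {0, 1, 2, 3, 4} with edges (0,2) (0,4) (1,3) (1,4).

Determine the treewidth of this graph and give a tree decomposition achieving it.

Every bag has size at most 2, so the width is 2 − 1 = 1 and tw(G) ≤ 1. Any graph with an edge has treewidth ≥ 1, and G has the edge 3–1. Combining the bounds, tw(G) = 1.

Treewidth 1.
One optimal decomposition is:
Bags: B1 = {1, 3}  B2 = {1, 4}  B3 = {0, 4}  B4 = {0, 2}
Tree: B1–B2, B2–B3, B3–B4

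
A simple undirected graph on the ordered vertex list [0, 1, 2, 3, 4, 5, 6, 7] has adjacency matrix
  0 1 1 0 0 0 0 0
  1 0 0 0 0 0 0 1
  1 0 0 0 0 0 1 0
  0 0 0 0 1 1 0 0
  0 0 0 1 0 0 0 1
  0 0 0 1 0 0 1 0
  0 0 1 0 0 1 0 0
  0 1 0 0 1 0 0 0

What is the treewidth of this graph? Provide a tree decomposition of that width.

Each bag holds 3 vertices, so the decomposition has width 2, which upper-bounds the treewidth. The edges 2–0–1–7–4–3–5–6–2 form a cycle, so G is not a tree and its treewidth is at least 2. Hence tw(G) = 2 exactly.

Treewidth 2.
One such decomposition:
Bags: B1 = {0, 1, 2}  B2 = {1, 2, 7}  B3 = {2, 4, 7}  B4 = {2, 3, 4}  B5 = {2, 3, 5}  B6 = {2, 5, 6}
Tree: B1–B2, B2–B3, B3–B4, B4–B5, B5–B6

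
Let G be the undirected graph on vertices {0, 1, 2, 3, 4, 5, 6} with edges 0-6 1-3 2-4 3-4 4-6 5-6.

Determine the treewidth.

A width-1 tree decomposition is:
Bags: B1 = {4, 6}  B2 = {2, 4}  B3 = {0, 6}  B4 = {3, 4}  B5 = {1, 3}  B6 = {5, 6}
Tree: B1–B2, B1–B3, B1–B4, B4–B5, B1–B6
Each bag holds 2 vertices, so the decomposition has width 1, which upper-bounds the treewidth. G has an edge, so its treewidth is at least 1. The upper and lower bounds meet at 1, so that is the treewidth.

1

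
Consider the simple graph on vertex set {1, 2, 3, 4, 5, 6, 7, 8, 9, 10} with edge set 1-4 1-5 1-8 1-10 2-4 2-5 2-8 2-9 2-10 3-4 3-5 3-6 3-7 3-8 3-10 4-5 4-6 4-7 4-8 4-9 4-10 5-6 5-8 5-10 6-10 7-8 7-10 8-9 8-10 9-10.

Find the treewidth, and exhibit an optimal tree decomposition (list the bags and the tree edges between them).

Each bag holds 5 vertices, so the decomposition has width 4, which upper-bounds the treewidth. Conversely, {2, 4, 8, 9, 10} is a clique of size 5, and the vertices of any clique must share a bag in every tree decomposition; so some bag has ≥ 5 vertices and tw(G) ≥ 4. Therefore the treewidth is 4.

Treewidth 4.
One such decomposition:
Bags: B1 = {3, 4, 5, 8, 10}  B2 = {3, 4, 7, 8, 10}  B3 = {3, 4, 5, 6, 10}  B4 = {1, 4, 5, 8, 10}  B5 = {2, 4, 5, 8, 10}  B6 = {2, 4, 8, 9, 10}
Tree: B1–B2, B1–B3, B1–B4, B1–B5, B5–B6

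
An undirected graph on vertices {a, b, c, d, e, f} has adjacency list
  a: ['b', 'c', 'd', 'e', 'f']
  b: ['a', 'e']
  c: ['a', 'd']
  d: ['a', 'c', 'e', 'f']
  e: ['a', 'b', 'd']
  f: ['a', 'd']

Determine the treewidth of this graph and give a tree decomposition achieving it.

Treewidth 2.
One optimal decomposition is:
Bags: B1 = {a, c, d}  B2 = {a, d, e}  B3 = {a, b, e}  B4 = {a, d, f}
Tree: B1–B2, B2–B3, B2–B4

Each bag holds 3 vertices, so the decomposition has width 2, which upper-bounds the treewidth. On the other hand G contains the 3-clique {a, d, e}. A clique must lie in a single bag of any decomposition, so no decomposition can have width below 2. Hence tw(G) = 2 exactly.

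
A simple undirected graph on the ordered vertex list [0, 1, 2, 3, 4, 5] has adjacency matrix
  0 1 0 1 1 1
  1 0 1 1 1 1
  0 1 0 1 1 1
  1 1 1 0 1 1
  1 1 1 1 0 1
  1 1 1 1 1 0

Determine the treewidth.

4

A width-4 tree decomposition is:
Bags: B1 = {0, 1, 3, 4, 5}  B2 = {1, 2, 3, 4, 5}
Tree: B1–B2
Every bag has size at most 5, so the width is 5 − 1 = 4 and tw(G) ≤ 4. Conversely, {0, 1, 3, 4, 5} is a clique of size 5, and the vertices of any clique must share a bag in every tree decomposition; so some bag has ≥ 5 vertices and tw(G) ≥ 4. The upper and lower bounds meet at 4, so that is the treewidth.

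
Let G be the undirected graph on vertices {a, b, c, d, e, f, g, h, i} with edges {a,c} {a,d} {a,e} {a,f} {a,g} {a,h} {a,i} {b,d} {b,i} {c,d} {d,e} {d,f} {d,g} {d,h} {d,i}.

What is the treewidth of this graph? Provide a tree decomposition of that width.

Treewidth 2.
One such decomposition:
Bags: B1 = {a, d, f}  B2 = {a, d, h}  B3 = {a, c, d}  B4 = {a, d, e}  B5 = {a, d, i}  B6 = {a, d, g}  B7 = {b, d, i}
Tree: B1–B2, B2–B3, B2–B4, B4–B5, B2–B6, B5–B7

The largest bag has 3 vertices, giving width 2; this decomposition certifies tw(G) ≤ 2. For the lower bound, the 3 vertices {a, d, f} are pairwise adjacent, and any tree decomposition puts a clique entirely inside one bag — forcing width ≥ 2. Hence tw(G) = 2 exactly.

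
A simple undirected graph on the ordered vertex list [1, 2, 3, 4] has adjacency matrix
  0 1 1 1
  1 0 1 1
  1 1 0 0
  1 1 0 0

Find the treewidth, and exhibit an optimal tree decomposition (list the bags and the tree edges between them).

Treewidth 2.
Bags: B1 = {1, 2, 4}  B2 = {1, 2, 3}
Tree: B1–B2

Each bag holds 3 vertices, so the decomposition has width 2, which upper-bounds the treewidth. On the other hand G contains the 3-clique {1, 2, 3}. A clique must lie in a single bag of any decomposition, so no decomposition can have width below 2. Combining the bounds, tw(G) = 2.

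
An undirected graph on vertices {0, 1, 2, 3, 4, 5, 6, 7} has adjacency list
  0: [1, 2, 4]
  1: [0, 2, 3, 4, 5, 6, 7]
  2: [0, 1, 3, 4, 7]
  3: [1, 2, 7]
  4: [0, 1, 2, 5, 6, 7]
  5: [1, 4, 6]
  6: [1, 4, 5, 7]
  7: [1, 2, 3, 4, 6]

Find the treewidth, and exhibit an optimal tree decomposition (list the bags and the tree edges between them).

Treewidth 3.
One optimal decomposition is:
Bags: B1 = {1, 2, 4, 7}  B2 = {1, 4, 6, 7}  B3 = {0, 1, 2, 4}  B4 = {1, 2, 3, 7}  B5 = {1, 4, 5, 6}
Tree: B1–B2, B1–B3, B1–B4, B2–B5

Each bag holds 4 vertices, so the decomposition has width 3, which upper-bounds the treewidth. For the lower bound, the 4 vertices {1, 2, 3, 7} are pairwise adjacent, and any tree decomposition puts a clique entirely inside one bag — forcing width ≥ 3. Hence tw(G) = 3 exactly.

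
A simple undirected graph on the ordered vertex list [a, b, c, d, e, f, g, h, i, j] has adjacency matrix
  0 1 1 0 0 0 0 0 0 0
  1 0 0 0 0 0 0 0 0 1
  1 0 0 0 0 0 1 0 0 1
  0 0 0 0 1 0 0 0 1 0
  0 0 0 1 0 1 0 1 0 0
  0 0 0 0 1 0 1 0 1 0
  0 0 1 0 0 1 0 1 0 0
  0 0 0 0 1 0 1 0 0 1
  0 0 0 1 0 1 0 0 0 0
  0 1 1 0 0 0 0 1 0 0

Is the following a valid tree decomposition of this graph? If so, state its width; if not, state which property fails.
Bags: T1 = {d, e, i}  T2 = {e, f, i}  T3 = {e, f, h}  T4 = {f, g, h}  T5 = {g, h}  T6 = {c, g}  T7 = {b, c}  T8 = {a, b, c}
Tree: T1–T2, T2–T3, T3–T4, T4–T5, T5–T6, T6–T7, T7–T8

No — vertex j appears in no bag.

A tree decomposition must satisfy three properties: every vertex lies in some bag; for every edge, both endpoints lie together in some bag; and for every vertex, the bags containing it form a connected subtree. Here vertex j appears in no bag, so the decomposition is invalid.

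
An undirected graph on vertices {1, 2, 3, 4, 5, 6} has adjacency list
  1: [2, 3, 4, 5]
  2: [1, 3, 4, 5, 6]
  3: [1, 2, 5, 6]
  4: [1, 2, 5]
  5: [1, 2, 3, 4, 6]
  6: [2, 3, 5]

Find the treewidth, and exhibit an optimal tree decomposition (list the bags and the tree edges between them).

Each bag holds 4 vertices, so the decomposition has width 3, which upper-bounds the treewidth. On the other hand G contains the 4-clique {1, 2, 3, 5}. A clique must lie in a single bag of any decomposition, so no decomposition can have width below 3. The upper and lower bounds meet at 3, so that is the treewidth.

Treewidth 3.
One such decomposition:
Bags: B1 = {2, 3, 5, 6}  B2 = {1, 2, 3, 5}  B3 = {1, 2, 4, 5}
Tree: B1–B2, B2–B3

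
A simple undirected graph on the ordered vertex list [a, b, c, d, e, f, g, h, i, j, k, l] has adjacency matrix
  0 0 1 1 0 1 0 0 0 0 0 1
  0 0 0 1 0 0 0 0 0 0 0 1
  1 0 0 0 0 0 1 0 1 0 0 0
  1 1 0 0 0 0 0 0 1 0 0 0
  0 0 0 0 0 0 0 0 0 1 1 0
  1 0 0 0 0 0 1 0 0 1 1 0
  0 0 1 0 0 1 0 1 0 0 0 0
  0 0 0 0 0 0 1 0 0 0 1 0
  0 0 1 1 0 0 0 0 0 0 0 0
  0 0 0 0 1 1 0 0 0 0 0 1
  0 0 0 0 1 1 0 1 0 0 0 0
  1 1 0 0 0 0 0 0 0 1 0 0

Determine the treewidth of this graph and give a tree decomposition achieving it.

Each bag holds 4 vertices, so the decomposition has width 3, which upper-bounds the treewidth. For the lower bound: the 4 vertex sets {e,h,k}, {g}, {f}, {a,c,j,l} are disjoint, each induces a connected subgraph, and every pair is joined by at least one edge of G. Contracting each set to a single vertex therefore yields K_{4} as a minor, and since treewidth is minor-monotone, tw(G) ≥ tw(K_{4}) = 3. Therefore the treewidth is 3.

Treewidth 3.
One such decomposition:
Bags: B1 = {e, g, h, k}  B2 = {e, f, g, k}  B3 = {e, f, g, j}  B4 = {c, f, g, j}  B5 = {a, c, f, j}  B6 = {a, c, j, l}  B7 = {a, c, i, l}  B8 = {a, d, i, l}  B9 = {b, d, i, l}
Tree: B1–B2, B2–B3, B3–B4, B4–B5, B5–B6, B6–B7, B7–B8, B8–B9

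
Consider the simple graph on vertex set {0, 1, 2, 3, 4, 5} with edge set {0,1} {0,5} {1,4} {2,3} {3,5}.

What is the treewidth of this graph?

1

A width-1 tree decomposition is:
Bags: B1 = {2, 3}  B2 = {3, 5}  B3 = {0, 5}  B4 = {0, 1}  B5 = {1, 4}
Tree: B1–B2, B2–B3, B3–B4, B4–B5
Each bag holds 2 vertices, so the decomposition has width 1, which upper-bounds the treewidth. Any graph with an edge has treewidth ≥ 1, and G has the edge 2–3. Combining the bounds, tw(G) = 1.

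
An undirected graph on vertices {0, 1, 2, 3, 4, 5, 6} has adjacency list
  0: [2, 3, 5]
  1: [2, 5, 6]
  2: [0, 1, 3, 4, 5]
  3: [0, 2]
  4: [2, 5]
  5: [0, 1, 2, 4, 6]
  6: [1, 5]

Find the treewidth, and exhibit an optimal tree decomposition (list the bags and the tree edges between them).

Treewidth 2.
Bags: B1 = {1, 2, 5}  B2 = {0, 2, 5}  B3 = {2, 4, 5}  B4 = {0, 2, 3}  B5 = {1, 5, 6}
Tree: B1–B2, B2–B3, B2–B4, B1–B5

Every bag has size at most 3, so the width is 3 − 1 = 2 and tw(G) ≤ 2. On the other hand G contains the 3-clique {0, 2, 3}. A clique must lie in a single bag of any decomposition, so no decomposition can have width below 2. Hence tw(G) = 2 exactly.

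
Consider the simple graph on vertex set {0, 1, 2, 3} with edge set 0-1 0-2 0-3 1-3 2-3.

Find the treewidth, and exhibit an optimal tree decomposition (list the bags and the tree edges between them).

Treewidth 2.
Bags: B1 = {0, 1, 3}  B2 = {0, 2, 3}
Tree: B1–B2

Every bag has size at most 3, so the width is 3 − 1 = 2 and tw(G) ≤ 2. For the lower bound, the 3 vertices {0, 1, 3} are pairwise adjacent, and any tree decomposition puts a clique entirely inside one bag — forcing width ≥ 2. The upper and lower bounds meet at 2, so that is the treewidth.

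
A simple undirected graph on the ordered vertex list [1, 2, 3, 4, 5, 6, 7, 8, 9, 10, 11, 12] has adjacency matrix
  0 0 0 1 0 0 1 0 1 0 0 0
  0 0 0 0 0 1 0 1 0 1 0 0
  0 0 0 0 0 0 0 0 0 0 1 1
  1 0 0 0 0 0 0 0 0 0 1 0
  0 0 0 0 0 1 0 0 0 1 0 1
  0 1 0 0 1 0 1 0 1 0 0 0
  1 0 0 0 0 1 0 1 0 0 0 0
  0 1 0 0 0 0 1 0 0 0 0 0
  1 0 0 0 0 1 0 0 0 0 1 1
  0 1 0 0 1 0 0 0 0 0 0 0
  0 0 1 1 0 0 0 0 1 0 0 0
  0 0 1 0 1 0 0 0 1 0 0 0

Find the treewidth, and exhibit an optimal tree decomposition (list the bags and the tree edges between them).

The largest bag has 4 vertices, giving width 3; this decomposition certifies tw(G) ≤ 3. For the lower bound: the 4 vertex sets {3,4,11}, {1}, {9}, {5,6,7,12} are disjoint, each induces a connected subgraph, and every pair is joined by at least one edge of G. Contracting each set to a single vertex therefore yields K_{4} as a minor, and since treewidth is minor-monotone, tw(G) ≥ tw(K_{4}) = 3. Therefore the treewidth is 3.

Treewidth 3.
One optimal decomposition is:
Bags: B1 = {1, 3, 4, 11}  B2 = {1, 3, 9, 11}  B3 = {1, 3, 9, 12}  B4 = {1, 7, 9, 12}  B5 = {6, 7, 9, 12}  B6 = {5, 6, 7, 12}  B7 = {5, 6, 7, 8}  B8 = {2, 5, 6, 8}  B9 = {2, 5, 8, 10}
Tree: B1–B2, B2–B3, B3–B4, B4–B5, B5–B6, B6–B7, B7–B8, B8–B9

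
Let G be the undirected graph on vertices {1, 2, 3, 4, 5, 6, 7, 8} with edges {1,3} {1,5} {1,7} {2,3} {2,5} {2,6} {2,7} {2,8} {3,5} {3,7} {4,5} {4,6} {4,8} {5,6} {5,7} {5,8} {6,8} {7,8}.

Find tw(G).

A width-3 tree decomposition is:
Bags: B1 = {2, 3, 5, 7}  B2 = {2, 5, 7, 8}  B3 = {1, 3, 5, 7}  B4 = {2, 5, 6, 8}  B5 = {4, 5, 6, 8}
Tree: B1–B2, B1–B3, B2–B4, B4–B5
Each bag holds 4 vertices, so the decomposition has width 3, which upper-bounds the treewidth. Conversely, {1, 3, 5, 7} is a clique of size 4, and the vertices of any clique must share a bag in every tree decomposition; so some bag has ≥ 4 vertices and tw(G) ≥ 3. The upper and lower bounds meet at 3, so that is the treewidth.

3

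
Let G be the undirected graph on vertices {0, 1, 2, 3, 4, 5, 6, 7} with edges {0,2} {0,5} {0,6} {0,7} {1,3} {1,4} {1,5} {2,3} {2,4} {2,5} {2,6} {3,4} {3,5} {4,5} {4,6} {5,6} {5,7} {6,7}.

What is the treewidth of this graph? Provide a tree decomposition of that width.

Treewidth 3.
Bags: B1 = {0, 2, 5, 6}  B2 = {2, 4, 5, 6}  B3 = {0, 5, 6, 7}  B4 = {2, 3, 4, 5}  B5 = {1, 3, 4, 5}
Tree: B1–B2, B1–B3, B2–B4, B4–B5

Each bag holds 4 vertices, so the decomposition has width 3, which upper-bounds the treewidth. Conversely, {1, 3, 4, 5} is a clique of size 4, and the vertices of any clique must share a bag in every tree decomposition; so some bag has ≥ 4 vertices and tw(G) ≥ 3. Hence tw(G) = 3 exactly.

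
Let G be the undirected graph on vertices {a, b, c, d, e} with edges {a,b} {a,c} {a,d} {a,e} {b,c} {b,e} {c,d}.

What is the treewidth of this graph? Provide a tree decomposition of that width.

Every bag has size at most 3, so the width is 3 − 1 = 2 and tw(G) ≤ 2. Conversely, {a, b, e} is a clique of size 3, and the vertices of any clique must share a bag in every tree decomposition; so some bag has ≥ 3 vertices and tw(G) ≥ 2. Combining the bounds, tw(G) = 2.

Treewidth 2.
One optimal decomposition is:
Bags: B1 = {a, c, d}  B2 = {a, b, c}  B3 = {a, b, e}
Tree: B1–B2, B2–B3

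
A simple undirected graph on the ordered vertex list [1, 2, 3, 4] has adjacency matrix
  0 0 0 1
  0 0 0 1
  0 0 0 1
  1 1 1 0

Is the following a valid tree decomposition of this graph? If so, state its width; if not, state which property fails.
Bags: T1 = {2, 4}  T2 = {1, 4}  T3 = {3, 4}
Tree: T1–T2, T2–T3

Yes; width 1.

Every vertex of G appears in some bag (union = {1, 2, 3, 4}); every edge is covered by a bag; and for each vertex v the set of bags containing v is connected in the bag tree. The decomposition is therefore valid. The largest bag has 2 vertices, so the width is 1.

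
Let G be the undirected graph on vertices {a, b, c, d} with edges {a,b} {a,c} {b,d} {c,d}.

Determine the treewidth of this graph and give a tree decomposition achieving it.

The largest bag has 3 vertices, giving width 2; this decomposition certifies tw(G) ≤ 2. Since a–c–d–b–a is a cycle in G, G is not acyclic. Forests are exactly the graphs of treewidth ≤ 1, so tw(G) ≥ 2. Therefore the treewidth is 2.

Treewidth 2.
Bags: B1 = {a, c, d}  B2 = {a, b, d}
Tree: B1–B2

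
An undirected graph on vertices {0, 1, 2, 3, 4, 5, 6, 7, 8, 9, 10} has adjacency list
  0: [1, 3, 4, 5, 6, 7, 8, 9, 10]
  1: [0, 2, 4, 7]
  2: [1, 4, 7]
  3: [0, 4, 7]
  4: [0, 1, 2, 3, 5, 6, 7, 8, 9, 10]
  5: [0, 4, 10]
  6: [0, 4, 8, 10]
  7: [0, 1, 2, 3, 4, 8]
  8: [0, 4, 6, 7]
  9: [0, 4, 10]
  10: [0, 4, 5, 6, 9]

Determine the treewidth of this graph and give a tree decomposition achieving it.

Treewidth 3.
One optimal decomposition is:
Bags: B1 = {0, 4, 6, 8}  B2 = {0, 4, 6, 10}  B3 = {0, 4, 7, 8}  B4 = {0, 1, 4, 7}  B5 = {0, 3, 4, 7}  B6 = {1, 2, 4, 7}  B7 = {0, 4, 5, 10}  B8 = {0, 4, 9, 10}
Tree: B1–B2, B1–B3, B3–B4, B3–B5, B4–B6, B2–B7, B7–B8

Every bag has size at most 4, so the width is 4 − 1 = 3 and tw(G) ≤ 3. Conversely, {0, 4, 5, 10} is a clique of size 4, and the vertices of any clique must share a bag in every tree decomposition; so some bag has ≥ 4 vertices and tw(G) ≥ 3. The upper and lower bounds meet at 3, so that is the treewidth.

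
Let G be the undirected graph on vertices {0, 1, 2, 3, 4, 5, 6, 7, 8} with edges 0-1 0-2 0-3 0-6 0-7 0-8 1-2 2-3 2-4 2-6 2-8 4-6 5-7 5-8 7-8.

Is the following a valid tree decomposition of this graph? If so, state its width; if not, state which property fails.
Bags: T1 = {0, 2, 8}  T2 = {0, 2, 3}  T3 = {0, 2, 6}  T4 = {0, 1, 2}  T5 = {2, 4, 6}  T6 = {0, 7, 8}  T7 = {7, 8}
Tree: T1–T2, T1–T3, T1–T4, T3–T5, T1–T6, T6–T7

No — vertex 5 appears in no bag.

A tree decomposition must satisfy three properties: every vertex lies in some bag; for every edge, both endpoints lie together in some bag; and for every vertex, the bags containing it form a connected subtree. Here vertex 5 appears in no bag, so the decomposition is invalid.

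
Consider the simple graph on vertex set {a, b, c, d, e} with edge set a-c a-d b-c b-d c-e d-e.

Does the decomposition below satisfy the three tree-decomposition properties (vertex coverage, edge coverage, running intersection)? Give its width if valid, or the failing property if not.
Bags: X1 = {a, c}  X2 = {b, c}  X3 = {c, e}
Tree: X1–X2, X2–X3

A tree decomposition must satisfy three properties: every vertex lies in some bag; for every edge, both endpoints lie together in some bag; and for every vertex, the bags containing it form a connected subtree. Here vertex d appears in no bag, so the decomposition is invalid.

No — vertex d appears in no bag.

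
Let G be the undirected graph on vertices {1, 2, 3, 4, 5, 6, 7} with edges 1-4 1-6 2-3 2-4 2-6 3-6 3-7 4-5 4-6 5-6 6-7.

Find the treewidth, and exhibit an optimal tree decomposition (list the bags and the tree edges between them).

Every bag has size at most 3, so the width is 3 − 1 = 2 and tw(G) ≤ 2. Conversely, {2, 3, 6} is a clique of size 3, and the vertices of any clique must share a bag in every tree decomposition; so some bag has ≥ 3 vertices and tw(G) ≥ 2. Therefore the treewidth is 2.

Treewidth 2.
One optimal decomposition is:
Bags: B1 = {3, 6, 7}  B2 = {2, 3, 6}  B3 = {2, 4, 6}  B4 = {4, 5, 6}  B5 = {1, 4, 6}
Tree: B1–B2, B2–B3, B3–B4, B4–B5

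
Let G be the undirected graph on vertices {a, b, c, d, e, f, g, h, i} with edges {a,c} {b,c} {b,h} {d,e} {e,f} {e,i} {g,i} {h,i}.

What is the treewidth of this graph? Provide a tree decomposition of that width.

Treewidth 1.
Bags: B1 = {g, i}  B2 = {h, i}  B3 = {b, h}  B4 = {b, c}  B5 = {a, c}  B6 = {e, i}  B7 = {e, f}  B8 = {d, e}
Tree: B1–B2, B2–B3, B3–B4, B4–B5, B2–B6, B6–B7, B6–B8

The largest bag has 2 vertices, giving width 1; this decomposition certifies tw(G) ≤ 1. Any graph with an edge has treewidth ≥ 1, and G has the edge g–i. Therefore the treewidth is 1.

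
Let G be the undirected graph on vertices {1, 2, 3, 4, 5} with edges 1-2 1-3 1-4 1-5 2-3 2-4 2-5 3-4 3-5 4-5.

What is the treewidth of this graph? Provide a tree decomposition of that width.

With just one bag of size 5, the width is 5 − 1 = 4, so tw(G) ≤ 4. For the lower bound, the 5 vertices {1, 2, 3, 4, 5} are pairwise adjacent, and any tree decomposition puts a clique entirely inside one bag — forcing width ≥ 4. Hence tw(G) = 4 exactly.

Treewidth 4.
One such decomposition:
Bags: B1 = {1, 2, 3, 4, 5}
Tree: (single bag)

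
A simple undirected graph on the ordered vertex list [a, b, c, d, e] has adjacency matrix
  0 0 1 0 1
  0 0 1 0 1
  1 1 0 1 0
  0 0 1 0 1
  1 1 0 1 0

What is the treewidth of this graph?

2

A width-2 tree decomposition is:
Bags: B1 = {a, c, e}  B2 = {b, c, e}  B3 = {c, d, e}
Tree: B1–B2, B2–B3
The largest bag has 3 vertices, giving width 2; this decomposition certifies tw(G) ≤ 2. The edges e–a–c–b–e form a cycle, so G is not a tree and its treewidth is at least 2. Hence tw(G) = 2 exactly.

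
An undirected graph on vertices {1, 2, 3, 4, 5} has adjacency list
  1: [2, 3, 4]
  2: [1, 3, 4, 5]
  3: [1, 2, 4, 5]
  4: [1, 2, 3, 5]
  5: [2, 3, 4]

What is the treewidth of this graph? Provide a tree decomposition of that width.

Every bag has size at most 4, so the width is 4 − 1 = 3 and tw(G) ≤ 3. For the lower bound, the 4 vertices {1, 2, 3, 4} are pairwise adjacent, and any tree decomposition puts a clique entirely inside one bag — forcing width ≥ 3. Hence tw(G) = 3 exactly.

Treewidth 3.
Bags: B1 = {1, 2, 3, 4}  B2 = {2, 3, 4, 5}
Tree: B1–B2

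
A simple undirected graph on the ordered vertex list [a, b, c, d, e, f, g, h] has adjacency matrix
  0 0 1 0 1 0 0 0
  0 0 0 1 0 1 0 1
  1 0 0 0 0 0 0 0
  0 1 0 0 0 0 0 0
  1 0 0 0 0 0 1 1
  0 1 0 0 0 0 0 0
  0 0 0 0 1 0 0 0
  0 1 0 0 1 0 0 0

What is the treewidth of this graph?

1

A width-1 tree decomposition is:
Bags: B1 = {b, h}  B2 = {e, h}  B3 = {a, e}  B4 = {b, f}  B5 = {e, g}  B6 = {a, c}  B7 = {b, d}
Tree: B1–B2, B2–B3, B1–B4, B2–B5, B3–B6, B4–B7
Every bag has size at most 2, so the width is 2 − 1 = 1 and tw(G) ≤ 1. Since G has at least one edge (e.g. b–h), it is not an edgeless graph, so tw(G) ≥ 1. Therefore the treewidth is 1.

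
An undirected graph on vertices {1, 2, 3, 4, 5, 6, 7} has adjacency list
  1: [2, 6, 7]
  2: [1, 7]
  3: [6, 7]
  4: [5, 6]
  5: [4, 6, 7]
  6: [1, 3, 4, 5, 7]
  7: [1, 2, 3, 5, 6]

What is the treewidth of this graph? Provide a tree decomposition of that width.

Every bag has size at most 3, so the width is 3 − 1 = 2 and tw(G) ≤ 2. On the other hand G contains the 3-clique {1, 2, 7}. A clique must lie in a single bag of any decomposition, so no decomposition can have width below 2. Hence tw(G) = 2 exactly.

Treewidth 2.
One optimal decomposition is:
Bags: B1 = {5, 6, 7}  B2 = {4, 5, 6}  B3 = {1, 6, 7}  B4 = {3, 6, 7}  B5 = {1, 2, 7}
Tree: B1–B2, B1–B3, B1–B4, B3–B5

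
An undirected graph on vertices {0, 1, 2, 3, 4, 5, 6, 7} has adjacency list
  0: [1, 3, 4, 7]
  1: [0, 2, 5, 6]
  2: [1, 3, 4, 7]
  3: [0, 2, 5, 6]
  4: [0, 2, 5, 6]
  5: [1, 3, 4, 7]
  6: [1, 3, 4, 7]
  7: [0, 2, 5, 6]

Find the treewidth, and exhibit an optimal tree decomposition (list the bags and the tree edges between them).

The largest bag has 5 vertices, giving width 4; this decomposition certifies tw(G) ≤ 4. For the lower bound: the 5 vertex sets {4,6}, {0,3}, {5,7}, {2}, {1} are disjoint, each induces a connected subgraph, and every pair is joined by at least one edge of G. Contracting each set to a single vertex therefore yields K_{5} as a minor, and since treewidth is minor-monotone, tw(G) ≥ tw(K_{5}) = 4. The upper and lower bounds meet at 4, so that is the treewidth.

Treewidth 4.
One optimal decomposition is:
Bags: B1 = {0, 2, 4, 5, 6}  B2 = {0, 2, 3, 5, 6}  B3 = {0, 2, 5, 6, 7}  B4 = {0, 1, 2, 5, 6}
Tree: B1–B2, B2–B3, B3–B4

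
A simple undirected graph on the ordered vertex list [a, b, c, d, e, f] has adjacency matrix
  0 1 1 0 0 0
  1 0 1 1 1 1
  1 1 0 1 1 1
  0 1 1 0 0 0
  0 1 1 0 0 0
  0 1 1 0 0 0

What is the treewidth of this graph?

2

A width-2 tree decomposition is:
Bags: B1 = {b, c, f}  B2 = {a, b, c}  B3 = {b, c, e}  B4 = {b, c, d}
Tree: B1–B2, B2–B3, B3–B4
Every bag has size at most 3, so the width is 3 − 1 = 2 and tw(G) ≤ 2. For the lower bound, the 3 vertices {b, c, d} are pairwise adjacent, and any tree decomposition puts a clique entirely inside one bag — forcing width ≥ 2. Therefore the treewidth is 2.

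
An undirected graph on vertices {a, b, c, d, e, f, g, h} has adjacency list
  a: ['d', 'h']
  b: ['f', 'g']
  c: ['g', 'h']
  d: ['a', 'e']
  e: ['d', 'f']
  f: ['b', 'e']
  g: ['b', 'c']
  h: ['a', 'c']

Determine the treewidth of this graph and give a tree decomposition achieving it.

Every bag has size at most 3, so the width is 3 − 1 = 2 and tw(G) ≤ 2. Since d–a–h–c–g–b–f–e–d is a cycle in G, G is not acyclic. Forests are exactly the graphs of treewidth ≤ 1, so tw(G) ≥ 2. Combining the bounds, tw(G) = 2.

Treewidth 2.
One such decomposition:
Bags: B1 = {a, d, h}  B2 = {c, d, h}  B3 = {c, d, g}  B4 = {b, d, g}  B5 = {b, d, f}  B6 = {d, e, f}
Tree: B1–B2, B2–B3, B3–B4, B4–B5, B5–B6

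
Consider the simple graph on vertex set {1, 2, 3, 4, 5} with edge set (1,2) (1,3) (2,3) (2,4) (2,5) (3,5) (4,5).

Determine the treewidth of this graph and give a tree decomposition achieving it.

Treewidth 2.
One optimal decomposition is:
Bags: B1 = {2, 3, 5}  B2 = {1, 2, 3}  B3 = {2, 4, 5}
Tree: B1–B2, B1–B3

The largest bag has 3 vertices, giving width 2; this decomposition certifies tw(G) ≤ 2. On the other hand G contains the 3-clique {1, 2, 3}. A clique must lie in a single bag of any decomposition, so no decomposition can have width below 2. The upper and lower bounds meet at 2, so that is the treewidth.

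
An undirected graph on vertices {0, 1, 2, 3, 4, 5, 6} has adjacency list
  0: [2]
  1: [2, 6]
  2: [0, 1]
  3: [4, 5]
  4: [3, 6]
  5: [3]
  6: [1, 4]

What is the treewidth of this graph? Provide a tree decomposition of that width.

Treewidth 1.
Bags: B1 = {3, 5}  B2 = {3, 4}  B3 = {4, 6}  B4 = {1, 6}  B5 = {1, 2}  B6 = {0, 2}
Tree: B1–B2, B2–B3, B3–B4, B4–B5, B5–B6

Every bag has size at most 2, so the width is 2 − 1 = 1 and tw(G) ≤ 1. Since G has at least one edge (e.g. 5–3), it is not an edgeless graph, so tw(G) ≥ 1. Combining the bounds, tw(G) = 1.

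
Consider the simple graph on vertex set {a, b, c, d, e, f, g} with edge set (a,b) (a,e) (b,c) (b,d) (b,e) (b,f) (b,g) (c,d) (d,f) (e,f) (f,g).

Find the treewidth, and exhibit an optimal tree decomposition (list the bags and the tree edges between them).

Every bag has size at most 3, so the width is 3 − 1 = 2 and tw(G) ≤ 2. Conversely, {a, b, e} is a clique of size 3, and the vertices of any clique must share a bag in every tree decomposition; so some bag has ≥ 3 vertices and tw(G) ≥ 2. Therefore the treewidth is 2.

Treewidth 2.
One optimal decomposition is:
Bags: B1 = {b, e, f}  B2 = {b, f, g}  B3 = {a, b, e}  B4 = {b, d, f}  B5 = {b, c, d}
Tree: B1–B2, B1–B3, B2–B4, B4–B5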